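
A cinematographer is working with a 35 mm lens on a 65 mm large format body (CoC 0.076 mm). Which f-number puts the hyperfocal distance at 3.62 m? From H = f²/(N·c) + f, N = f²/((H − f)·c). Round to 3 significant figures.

Rearrange H = f²/(N·c) + f for N: N = f² / ((H − f)·c).
N = 35² / ((3620 − 35) × 0.076) = 1225 / 272.5 ≈ 4.50.

f/4.50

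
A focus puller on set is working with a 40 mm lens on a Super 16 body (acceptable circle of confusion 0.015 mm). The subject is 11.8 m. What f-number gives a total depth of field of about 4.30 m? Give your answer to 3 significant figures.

f/1.60

Write h = H − f = f²/(N·c). The thin-lens limits are Dn = s·h/(h + (s−f)) and Df = s·h/(h − (s−f)), so DoF = Df − Dn = 2·s·(s−f)·h / (h² − (s−f)²).
That is a quadratic in h: DoF·h² − 2·s·(s−f)·h − DoF·(s−f)² = 0 ⇒ h = (s−f)·(s + √(s² + DoF²)) / DoF = 11760 × (11800 + √(11800² + 4300²)) / 4300 = 11760 × (11800 + 12559.1) / 4300 ≈ 66619 mm.
Then N = f²/(c·h) = 40² / (0.015 × 66619) = 1600 / 999.29 ≈ 1.60.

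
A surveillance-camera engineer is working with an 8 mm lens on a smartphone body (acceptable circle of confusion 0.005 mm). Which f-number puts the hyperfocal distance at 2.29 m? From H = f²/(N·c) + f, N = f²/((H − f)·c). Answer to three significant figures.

f/5.61

Rearrange H = f²/(N·c) + f for N: N = f² / ((H − f)·c).
N = 8² / ((2290 − 8) × 0.005) = 64 / 11.41 ≈ 5.61.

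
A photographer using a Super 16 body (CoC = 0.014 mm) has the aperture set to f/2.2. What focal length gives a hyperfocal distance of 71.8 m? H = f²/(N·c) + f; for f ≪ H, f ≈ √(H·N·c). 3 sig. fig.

From H = f²/(N·c) + f, with f ≪ H: f ≈ √(H·N·c) = √(71800 × 2.2 × 0.014) = √2211.4 ≈ 47.03 mm.
The +f correction barely moves this — solving exactly, f² + N·c·f − N·c·H = 0 ⇒ f = (−N·c + √((N·c)² + 4·N·c·H))/2 = (−0.0308 + √8845.8)/2 ≈ 47.011 mm, so f ≈ 47.0 mm.

47.0 mm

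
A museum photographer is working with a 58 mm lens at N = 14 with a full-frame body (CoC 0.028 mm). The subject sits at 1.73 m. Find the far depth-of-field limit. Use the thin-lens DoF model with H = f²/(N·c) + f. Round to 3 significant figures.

2.15 m

Hyperfocal distance H = f²/(N·c) + f = 58²/(14 × 0.028) + 58 = 3364/0.392 + 58 ≈ 8639.6 mm ≈ 8.640 m.
Far limit Df = s·(H − f)/(H − s) = 1730 × (8639.6 − 58) / (8639.6 − 1730) = 1730 × 8581.6 / 6909.6 ≈ 2148.6 mm ≈ 2.15 m.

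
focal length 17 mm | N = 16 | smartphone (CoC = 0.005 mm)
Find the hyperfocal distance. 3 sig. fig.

3.63 m

Hyperfocal distance H = f²/(N·c) + f = 17²/(16 × 0.005) + 17 = 289/0.08 + 17 ≈ 3629.5 mm ≈ 3.63 m.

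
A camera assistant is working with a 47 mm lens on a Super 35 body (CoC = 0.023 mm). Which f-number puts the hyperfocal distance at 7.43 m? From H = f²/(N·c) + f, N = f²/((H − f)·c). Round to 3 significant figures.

Rearrange H = f²/(N·c) + f for N: N = f² / ((H − f)·c).
N = 47² / ((7430 − 47) × 0.023) = 2209 / 169.8 ≈ 13.

f/13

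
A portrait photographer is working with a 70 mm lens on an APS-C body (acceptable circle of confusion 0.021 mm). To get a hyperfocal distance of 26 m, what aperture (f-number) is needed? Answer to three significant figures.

Rearrange H = f²/(N·c) + f for N: N = f² / ((H − f)·c).
N = 70² / ((26000 − 70) × 0.021) = 4900 / 544.5 ≈ 9.

f/9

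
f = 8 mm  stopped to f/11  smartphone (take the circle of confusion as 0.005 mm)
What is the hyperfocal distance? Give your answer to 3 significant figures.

Hyperfocal distance H = f²/(N·c) + f = 8²/(11 × 0.005) + 8 = 64/0.055 + 8 ≈ 1171.6 mm ≈ 1.17 m.

1.17 m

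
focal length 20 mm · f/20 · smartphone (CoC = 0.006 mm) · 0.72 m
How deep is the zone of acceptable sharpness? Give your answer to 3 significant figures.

Hyperfocal distance H = f²/(N·c) + f = 20²/(20 × 0.006) + 20 = 400/0.12 + 20 ≈ 3353.3 mm ≈ 3.353 m.
Near limit Dn = s·(H − f)/(H + s − 2f) = 720 × (3353.3 − 20) / (3353.3 + 720 − 2 × 20) = 720 × 3333.3 / 4033.3 ≈ 595.04 mm.
Far limit Df = s·(H − f)/(H − s) = 720 × (3353.3 − 20) / (3353.3 − 720) = 720 × 3333.3 / 2633.3 ≈ 911.39 mm.
Depth of field = Df − Dn = 911.39 − 595.04 ≈ 316.35 mm.

316 mm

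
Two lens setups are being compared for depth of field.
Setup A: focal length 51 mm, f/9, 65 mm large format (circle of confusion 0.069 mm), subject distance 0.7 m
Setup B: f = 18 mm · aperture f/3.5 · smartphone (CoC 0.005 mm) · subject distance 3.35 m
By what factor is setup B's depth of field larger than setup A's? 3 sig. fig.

Setup A: H = 51²/(9×0.069) + 51 ≈ 4239.4 mm; DoF = Df − Dn = 828.35 − 606.09 ≈ 222.26 mm.
Setup B: H = 18²/(3.5×0.005) + 18 ≈ 18532.3 mm; DoF = Df − Dn = 4085.2 − 2839.1 ≈ 1246.1 mm.
Ratio = 1246.1 / 222.26 ≈ 5.61.

5.61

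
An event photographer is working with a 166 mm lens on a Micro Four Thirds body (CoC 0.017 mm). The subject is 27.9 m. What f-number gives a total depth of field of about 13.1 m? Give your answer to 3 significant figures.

Write h = H − f = f²/(N·c). The thin-lens limits are Dn = s·h/(h + (s−f)) and Df = s·h/(h − (s−f)), so DoF = Df − Dn = 2·s·(s−f)·h / (h² − (s−f)²).
That is a quadratic in h: DoF·h² − 2·s·(s−f)·h − DoF·(s−f)² = 0 ⇒ h = (s−f)·(s + √(s² + DoF²)) / DoF = 27734 × (27900 + √(27900² + 13100²)) / 13100 = 27734 × (27900 + 30822.4) / 13100 ≈ 124321 mm.
Then N = f²/(c·h) = 166² / (0.017 × 124321) = 27556 / 2113.5 ≈ 13.

f/13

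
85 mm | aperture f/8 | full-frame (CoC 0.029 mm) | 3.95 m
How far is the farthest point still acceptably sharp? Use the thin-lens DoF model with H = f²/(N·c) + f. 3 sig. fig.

4.51 m

Hyperfocal distance H = f²/(N·c) + f = 85²/(8 × 0.029) + 85 = 7225/0.232 + 85 ≈ 31227.2 mm ≈ 31.23 m.
Far limit Df = s·(H − f)/(H − s) = 3950 × (31227.2 − 85) / (31227.2 − 3950) = 3950 × 31142.2 / 27277.2 ≈ 4509.7 mm ≈ 4.51 m.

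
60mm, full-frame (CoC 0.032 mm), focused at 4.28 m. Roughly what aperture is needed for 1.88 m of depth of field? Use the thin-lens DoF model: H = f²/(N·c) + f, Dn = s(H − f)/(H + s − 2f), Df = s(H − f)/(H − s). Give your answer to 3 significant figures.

f/5.60

Write h = H − f = f²/(N·c). The thin-lens limits are Dn = s·h/(h + (s−f)) and Df = s·h/(h − (s−f)), so DoF = Df − Dn = 2·s·(s−f)·h / (h² − (s−f)²).
That is a quadratic in h: DoF·h² − 2·s·(s−f)·h − DoF·(s−f)² = 0 ⇒ h = (s−f)·(s + √(s² + DoF²)) / DoF = 4220 × (4280 + √(4280² + 1880²)) / 1880 = 4220 × (4280 + 4674.70) / 1880 ≈ 20100 mm.
Then N = f²/(c·h) = 60² / (0.032 × 20100) = 3600 / 643.21 ≈ 5.60.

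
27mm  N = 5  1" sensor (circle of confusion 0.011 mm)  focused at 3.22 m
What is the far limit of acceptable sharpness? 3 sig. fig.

4.24 m

Hyperfocal distance H = f²/(N·c) + f = 27²/(5 × 0.011) + 27 = 729/0.055 + 27 ≈ 13281.5 mm ≈ 13.28 m.
Far limit Df = s·(H − f)/(H − s) = 3220 × (13281.5 − 27) / (13281.5 − 3220) = 3220 × 13254.5 / 10061.5 ≈ 4241.9 mm ≈ 4.24 m.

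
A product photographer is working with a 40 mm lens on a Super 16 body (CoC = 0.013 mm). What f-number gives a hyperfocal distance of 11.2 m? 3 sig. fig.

Rearrange H = f²/(N·c) + f for N: N = f² / ((H − f)·c).
N = 40² / ((11200 − 40) × 0.013) = 1600 / 145.1 ≈ 11.

f/11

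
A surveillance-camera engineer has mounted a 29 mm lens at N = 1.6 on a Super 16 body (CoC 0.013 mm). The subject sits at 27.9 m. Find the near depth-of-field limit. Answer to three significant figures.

Hyperfocal distance H = f²/(N·c) + f = 29²/(1.6 × 0.013) + 29 = 841/0.0208 + 29 ≈ 40461.7 mm ≈ 40.46 m.
Near limit Dn = s·(H − f)/(H + s − 2f) = 27900 × (40461.7 − 29) / (40461.7 + 27900 − 2 × 29) = 27900 × 40432.7 / 68303.7 ≈ 16516 mm ≈ 16.5 m.

16.5 m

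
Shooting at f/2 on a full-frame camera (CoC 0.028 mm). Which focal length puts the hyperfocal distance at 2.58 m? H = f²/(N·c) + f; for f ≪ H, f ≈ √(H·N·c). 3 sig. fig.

12.0 mm

From H = f²/(N·c) + f, with f ≪ H: f ≈ √(H·N·c) = √(2580 × 2 × 0.028) = √144.48 ≈ 12.02 mm.
The +f correction barely moves this — solving exactly, f² + N·c·f − N·c·H = 0 ⇒ f = (−N·c + √((N·c)² + 4·N·c·H))/2 = (−0.056 + √577.92)/2 ≈ 11.992 mm, so f ≈ 12.0 mm.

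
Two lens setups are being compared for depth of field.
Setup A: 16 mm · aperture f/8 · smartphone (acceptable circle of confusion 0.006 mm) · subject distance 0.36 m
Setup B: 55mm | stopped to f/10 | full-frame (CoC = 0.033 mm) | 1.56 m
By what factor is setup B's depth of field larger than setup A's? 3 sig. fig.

11.3

Setup A: H = 16²/(8×0.006) + 16 ≈ 5349.3 mm; DoF = Df − Dn = 384.821 − 338.187 ≈ 46.634 mm.
Setup B: H = 55²/(10×0.033) + 55 ≈ 9221.7 mm; DoF = Df − Dn = 1866.43 − 1340.00 ≈ 526.43 mm.
Ratio = 526.43 / 46.634 ≈ 11.3.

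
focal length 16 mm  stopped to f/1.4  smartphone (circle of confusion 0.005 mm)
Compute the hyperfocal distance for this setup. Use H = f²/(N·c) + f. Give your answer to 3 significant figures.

Hyperfocal distance H = f²/(N·c) + f = 16²/(1.4 × 0.005) + 16 = 256/0.007 + 16 ≈ 36587.4 mm ≈ 36.6 m.

36.6 m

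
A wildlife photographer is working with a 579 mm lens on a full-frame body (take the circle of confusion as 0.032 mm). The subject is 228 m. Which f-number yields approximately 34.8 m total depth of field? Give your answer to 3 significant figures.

Write h = H − f = f²/(N·c). The thin-lens limits are Dn = s·h/(h + (s−f)) and Df = s·h/(h − (s−f)), so DoF = Df − Dn = 2·s·(s−f)·h / (h² − (s−f)²).
That is a quadratic in h: DoF·h² − 2·s·(s−f)·h − DoF·(s−f)² = 0 ⇒ h = (s−f)·(s + √(s² + DoF²)) / DoF = 227421 × (228000 + √(228000² + 34800²)) / 34800 = 227421 × (228000 + 230640) / 34800 ≈ 2997255 mm.
Then N = f²/(c·h) = 579² / (0.032 × 2997255) = 335241 / 95912 ≈ 3.50.

f/3.50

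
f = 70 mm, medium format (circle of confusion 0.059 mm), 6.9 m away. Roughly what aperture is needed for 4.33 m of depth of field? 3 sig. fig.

Write h = H − f = f²/(N·c). The thin-lens limits are Dn = s·h/(h + (s−f)) and Df = s·h/(h − (s−f)), so DoF = Df − Dn = 2·s·(s−f)·h / (h² − (s−f)²).
That is a quadratic in h: DoF·h² − 2·s·(s−f)·h − DoF·(s−f)² = 0 ⇒ h = (s−f)·(s + √(s² + DoF²)) / DoF = 6830 × (6900 + √(6900² + 4330²)) / 4330 = 6830 × (6900 + 8146.10) / 4330 ≈ 23733 mm.
Then N = f²/(c·h) = 70² / (0.059 × 23733) = 4900 / 1400.3 ≈ 3.50.

f/3.50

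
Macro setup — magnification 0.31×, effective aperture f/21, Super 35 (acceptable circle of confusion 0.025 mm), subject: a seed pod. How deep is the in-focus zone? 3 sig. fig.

At magnification m, DoF ≈ 2·N_eff·c/m² = 2 × 21 × 0.025 / 0.31² = 1.05 / 0.0961 ≈ 10.9 mm.

10.9 mm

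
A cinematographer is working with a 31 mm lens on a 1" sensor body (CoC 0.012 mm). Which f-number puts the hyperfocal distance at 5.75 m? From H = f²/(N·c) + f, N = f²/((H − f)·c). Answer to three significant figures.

f/14

Rearrange H = f²/(N·c) + f for N: N = f² / ((H − f)·c).
N = 31² / ((5750 − 31) × 0.012) = 961 / 68.63 ≈ 14.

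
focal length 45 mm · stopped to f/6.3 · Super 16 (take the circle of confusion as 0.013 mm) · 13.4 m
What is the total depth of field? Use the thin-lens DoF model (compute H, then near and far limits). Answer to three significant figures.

20.4 m

Hyperfocal distance H = f²/(N·c) + f = 45²/(6.3 × 0.013) + 45 = 2025/0.0819 + 45 ≈ 24770.3 mm ≈ 24.77 m.
Near limit Dn = s·(H − f)/(H + s − 2f) = 13400 × (24770.3 − 45) / (24770.3 + 13400 − 2 × 45) = 13400 × 24725.3 / 38080.3 ≈ 8701 mm.
Far limit Df = s·(H − f)/(H − s) = 13400 × (24770.3 − 45) / (24770.3 − 13400) = 13400 × 24725.3 / 11370.3 ≈ 29139 mm.
Depth of field = Df − Dn = 29139 − 8701 ≈ 20438 mm ≈ 20.4 m.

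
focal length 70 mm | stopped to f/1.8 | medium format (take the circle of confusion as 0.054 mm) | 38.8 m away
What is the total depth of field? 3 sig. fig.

Hyperfocal distance H = f²/(N·c) + f = 70²/(1.8 × 0.054) + 70 = 4900/0.0972 + 70 ≈ 50481.5 mm ≈ 50.48 m.
Near limit Dn = s·(H − f)/(H + s − 2f) = 38800 × (50481.5 − 70) / (50481.5 + 38800 − 2 × 70) = 38800 × 50411.5 / 89141.5 ≈ 21942 mm.
Far limit Df = s·(H − f)/(H − s) = 38800 × (50481.5 − 70) / (50481.5 − 38800) = 38800 × 50411.5 / 11681.5 ≈ 167441 mm.
Depth of field = Df − Dn = 167441 − 21942 ≈ 145499 mm ≈ 145 m.

145 m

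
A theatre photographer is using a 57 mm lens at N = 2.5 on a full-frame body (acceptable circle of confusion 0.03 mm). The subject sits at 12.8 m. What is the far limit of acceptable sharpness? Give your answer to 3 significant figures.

Hyperfocal distance H = f²/(N·c) + f = 57²/(2.5 × 0.03) + 57 = 3249/0.075 + 57 ≈ 43377.0 mm ≈ 43.38 m.
Far limit Df = s·(H − f)/(H − s) = 12800 × (43377.0 − 57) / (43377.0 − 12800) = 12800 × 43320.0 / 30577.0 ≈ 18134 mm ≈ 18.1 m.

18.1 m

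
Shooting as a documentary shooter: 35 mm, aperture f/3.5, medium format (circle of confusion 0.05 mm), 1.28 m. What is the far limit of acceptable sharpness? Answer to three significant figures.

Hyperfocal distance H = f²/(N·c) + f = 35²/(3.5 × 0.05) + 35 = 1225/0.175 + 35 ≈ 7035.0 mm ≈ 7.035 m.
Far limit Df = s·(H − f)/(H − s) = 1280 × (7035.0 − 35) / (7035.0 − 1280) = 1280 × 7000.0 / 5755.0 ≈ 1556.9 mm ≈ 1.56 m.

1.56 m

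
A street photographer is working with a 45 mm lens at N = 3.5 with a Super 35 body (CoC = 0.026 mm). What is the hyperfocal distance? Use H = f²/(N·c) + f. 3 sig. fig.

22.3 m

Hyperfocal distance H = f²/(N·c) + f = 45²/(3.5 × 0.026) + 45 = 2025/0.091 + 45 ≈ 22297.7 mm ≈ 22.3 m.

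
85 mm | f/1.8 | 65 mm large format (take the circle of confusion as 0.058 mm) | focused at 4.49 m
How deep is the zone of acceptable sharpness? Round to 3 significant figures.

0.574 m

Hyperfocal distance H = f²/(N·c) + f = 85²/(1.8 × 0.058) + 85 = 7225/0.1044 + 85 ≈ 69290.0 mm ≈ 69.29 m.
Near limit Dn = s·(H − f)/(H + s − 2f) = 4490 × (69290.0 − 85) / (69290.0 + 4490 − 2 × 85) = 4490 × 69205.0 / 73610.0 ≈ 4221.31 mm.
Far limit Df = s·(H − f)/(H − s) = 4490 × (69290.0 − 85) / (69290.0 − 4490) = 4490 × 69205.0 / 64800.0 ≈ 4795.22 mm.
Depth of field = Df − Dn = 4795.22 − 4221.31 ≈ 573.91 mm ≈ 0.574 m.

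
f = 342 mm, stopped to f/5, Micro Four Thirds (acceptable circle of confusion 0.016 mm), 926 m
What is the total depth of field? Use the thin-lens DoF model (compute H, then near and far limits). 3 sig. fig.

Hyperfocal distance H = f²/(N·c) + f = 342²/(5 × 0.016) + 342 = 116964/0.08 + 342 ≈ 1462392.0 mm ≈ 1462 m.
Near limit Dn = s·(H − f)/(H + s − 2f) = 926000 × (1462392.0 − 342) / (1462392.0 + 926000 − 2 × 342) = 926000 × 1462050.0 / 2387708.0 ≈ 567012 mm.
Far limit Df = s·(H − f)/(H − s) = 926000 × (1462392.0 − 342) / (1462392.0 − 926000) = 926000 × 1462050.0 / 536392.0 ≈ 2524009 mm.
Depth of field = Df − Dn = 2524009 − 567012 ≈ 1956997 mm ≈ 1960 m.

1960 m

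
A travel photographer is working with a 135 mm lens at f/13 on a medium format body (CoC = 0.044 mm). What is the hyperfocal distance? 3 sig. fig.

32.0 m

Hyperfocal distance H = f²/(N·c) + f = 135²/(13 × 0.044) + 135 = 18225/0.572 + 135 ≈ 31996.9 mm ≈ 32.0 m.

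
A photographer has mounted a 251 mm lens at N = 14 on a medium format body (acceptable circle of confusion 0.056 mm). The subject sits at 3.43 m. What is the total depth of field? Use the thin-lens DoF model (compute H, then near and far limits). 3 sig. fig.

Hyperfocal distance H = f²/(N·c) + f = 251²/(14 × 0.056) + 251 = 63001/0.784 + 251 ≈ 80609.4 mm ≈ 80.61 m.
Near limit Dn = s·(H − f)/(H + s − 2f) = 3430 × (80609.4 − 251) / (80609.4 + 3430 − 2 × 251) = 3430 × 80358.4 / 83537.4 ≈ 3299.47 mm.
Far limit Df = s·(H − f)/(H − s) = 3430 × (80609.4 − 251) / (80609.4 − 3430) = 3430 × 80358.4 / 77179.4 ≈ 3571.28 mm.
Depth of field = Df − Dn = 3571.28 − 3299.47 ≈ 271.81 mm.

272 mm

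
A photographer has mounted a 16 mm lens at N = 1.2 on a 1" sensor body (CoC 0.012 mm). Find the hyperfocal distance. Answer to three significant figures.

Hyperfocal distance H = f²/(N·c) + f = 16²/(1.2 × 0.012) + 16 = 256/0.0144 + 16 ≈ 17793.8 mm ≈ 17.8 m.

17.8 m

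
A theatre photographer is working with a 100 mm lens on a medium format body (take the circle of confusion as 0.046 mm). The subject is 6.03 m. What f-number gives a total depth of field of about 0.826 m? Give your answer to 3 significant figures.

f/2.50

Write h = H − f = f²/(N·c). The thin-lens limits are Dn = s·h/(h + (s−f)) and Df = s·h/(h − (s−f)), so DoF = Df − Dn = 2·s·(s−f)·h / (h² − (s−f)²).
That is a quadratic in h: DoF·h² − 2·s·(s−f)·h − DoF·(s−f)² = 0 ⇒ h = (s−f)·(s + √(s² + DoF²)) / DoF = 5930 × (6030 + √(6030² + 826²)) / 826 = 5930 × (6030 + 6086.31) / 826 ≈ 86985 mm.
Then N = f²/(c·h) = 100² / (0.046 × 86985) = 10000 / 4001.3 ≈ 2.50.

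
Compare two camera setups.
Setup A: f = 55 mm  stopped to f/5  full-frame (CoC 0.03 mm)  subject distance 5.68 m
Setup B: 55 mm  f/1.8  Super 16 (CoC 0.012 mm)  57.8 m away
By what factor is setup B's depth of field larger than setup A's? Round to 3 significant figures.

Setup A: H = 55²/(5×0.03) + 55 ≈ 20221.7 mm; DoF = Df − Dn = 7877.1 − 4441.2 ≈ 3435.9 mm.
Setup B: H = 55²/(1.8×0.012) + 55 ≈ 140101.3 mm; DoF = Df − Dn = 98354 − 40925 ≈ 57429 mm.
Ratio = 57429 / 3435.9 ≈ 16.7.

16.7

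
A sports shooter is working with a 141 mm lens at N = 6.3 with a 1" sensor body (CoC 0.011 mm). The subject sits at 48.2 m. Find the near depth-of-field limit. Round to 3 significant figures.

41.3 m

Hyperfocal distance H = f²/(N·c) + f = 141²/(6.3 × 0.011) + 141 = 19881/0.0693 + 141 ≈ 287024.1 mm ≈ 287.0 m.
Near limit Dn = s·(H − f)/(H + s − 2f) = 48200 × (287024.1 − 141) / (287024.1 + 48200 − 2 × 141) = 48200 × 286883.1 / 334942.1 ≈ 41284 mm ≈ 41.3 m.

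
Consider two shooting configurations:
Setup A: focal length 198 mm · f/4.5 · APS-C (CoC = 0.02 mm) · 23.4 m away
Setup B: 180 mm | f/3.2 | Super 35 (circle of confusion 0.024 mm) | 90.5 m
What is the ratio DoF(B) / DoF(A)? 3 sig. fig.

16.2

Setup A: H = 198²/(4.5×0.02) + 198 ≈ 435798.0 mm; DoF = Df − Dn = 24716.5 − 22216.6 ≈ 2499.9 mm.
Setup B: H = 180²/(3.2×0.024) + 180 ≈ 422055.0 mm; DoF = Df − Dn = 115153 − 74541 ≈ 40612 mm.
Ratio = 40612 / 2499.9 ≈ 16.2.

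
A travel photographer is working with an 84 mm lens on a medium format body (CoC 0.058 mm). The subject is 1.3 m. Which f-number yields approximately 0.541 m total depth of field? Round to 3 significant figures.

f/20

Write h = H − f = f²/(N·c). The thin-lens limits are Dn = s·h/(h + (s−f)) and Df = s·h/(h − (s−f)), so DoF = Df − Dn = 2·s·(s−f)·h / (h² − (s−f)²).
That is a quadratic in h: DoF·h² − 2·s·(s−f)·h − DoF·(s−f)² = 0 ⇒ h = (s−f)·(s + √(s² + DoF²)) / DoF = 1216 × (1300 + √(1300² + 541²)) / 541 = 1216 × (1300 + 1408.08) / 541 ≈ 6086.9 mm.
Then N = f²/(c·h) = 84² / (0.058 × 6086.9) = 7056 / 353.04 ≈ 20.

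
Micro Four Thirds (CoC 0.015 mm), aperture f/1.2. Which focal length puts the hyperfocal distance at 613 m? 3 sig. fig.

From H = f²/(N·c) + f, with f ≪ H: f ≈ √(H·N·c) = √(613000 × 1.2 × 0.015) = √11034 ≈ 105.0 mm.
The +f correction barely moves this — solving exactly, f² + N·c·f − N·c·H = 0 ⇒ f = (−N·c + √((N·c)² + 4·N·c·H))/2 = (−0.018 + √44136)/2 ≈ 105.03 mm, so f ≈ 105 mm.

105 mm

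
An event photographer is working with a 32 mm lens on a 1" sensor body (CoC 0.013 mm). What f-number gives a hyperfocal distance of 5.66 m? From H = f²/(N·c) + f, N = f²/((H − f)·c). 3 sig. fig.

f/14

Rearrange H = f²/(N·c) + f for N: N = f² / ((H − f)·c).
N = 32² / ((5660 − 32) × 0.013) = 1024 / 73.16 ≈ 14.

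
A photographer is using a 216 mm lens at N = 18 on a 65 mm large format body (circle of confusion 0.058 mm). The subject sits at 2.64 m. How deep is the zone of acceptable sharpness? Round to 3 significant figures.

Hyperfocal distance H = f²/(N·c) + f = 216²/(18 × 0.058) + 216 = 46656/1.044 + 216 ≈ 44905.7 mm ≈ 44.91 m.
Near limit Dn = s·(H − f)/(H + s − 2f) = 2640 × (44905.7 − 216) / (44905.7 + 2640 − 2 × 216) = 2640 × 44689.7 / 47113.7 ≈ 2504.17 mm.
Far limit Df = s·(H − f)/(H − s) = 2640 × (44905.7 − 216) / (44905.7 − 2640) = 2640 × 44689.7 / 42265.7 ≈ 2791.41 mm.
Depth of field = Df − Dn = 2791.41 − 2504.17 ≈ 287.24 mm.

287 mm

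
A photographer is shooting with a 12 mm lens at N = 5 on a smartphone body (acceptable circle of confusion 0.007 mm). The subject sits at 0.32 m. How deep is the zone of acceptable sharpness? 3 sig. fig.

48.2 mm

Hyperfocal distance H = f²/(N·c) + f = 12²/(5 × 0.007) + 12 = 144/0.035 + 12 ≈ 4126.3 mm ≈ 4.126 m.
Near limit Dn = s·(H − f)/(H + s − 2f) = 320 × (4126.3 − 12) / (4126.3 + 320 − 2 × 12) = 320 × 4114.3 / 4422.3 ≈ 297.713 mm.
Far limit Df = s·(H − f)/(H − s) = 320 × (4126.3 − 12) / (4126.3 − 320) = 320 × 4114.3 / 3806.3 ≈ 345.894 mm.
Depth of field = Df − Dn = 345.894 − 297.713 ≈ 48.181 mm.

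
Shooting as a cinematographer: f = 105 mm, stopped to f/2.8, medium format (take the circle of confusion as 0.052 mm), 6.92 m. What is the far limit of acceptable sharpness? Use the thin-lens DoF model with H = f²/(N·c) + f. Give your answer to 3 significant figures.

Hyperfocal distance H = f²/(N·c) + f = 105²/(2.8 × 0.052) + 105 = 11025/0.1456 + 105 ≈ 75826.2 mm ≈ 75.83 m.
Far limit Df = s·(H − f)/(H − s) = 6920 × (75826.2 − 105) / (75826.2 − 6920) = 6920 × 75721.2 / 68906.2 ≈ 7604.4 mm ≈ 7.60 m.

7.60 m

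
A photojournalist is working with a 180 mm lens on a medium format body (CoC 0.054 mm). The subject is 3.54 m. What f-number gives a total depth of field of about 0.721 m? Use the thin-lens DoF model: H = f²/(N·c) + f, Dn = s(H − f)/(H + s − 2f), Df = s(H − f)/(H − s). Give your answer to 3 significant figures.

Write h = H − f = f²/(N·c). The thin-lens limits are Dn = s·h/(h + (s−f)) and Df = s·h/(h − (s−f)), so DoF = Df − Dn = 2·s·(s−f)·h / (h² − (s−f)²).
That is a quadratic in h: DoF·h² − 2·s·(s−f)·h − DoF·(s−f)² = 0 ⇒ h = (s−f)·(s + √(s² + DoF²)) / DoF = 3360 × (3540 + √(3540² + 721²)) / 721 = 3360 × (3540 + 3612.68) / 721 ≈ 33333 mm.
Then N = f²/(c·h) = 180² / (0.054 × 33333) = 32400 / 1800.0 ≈ 18.

f/18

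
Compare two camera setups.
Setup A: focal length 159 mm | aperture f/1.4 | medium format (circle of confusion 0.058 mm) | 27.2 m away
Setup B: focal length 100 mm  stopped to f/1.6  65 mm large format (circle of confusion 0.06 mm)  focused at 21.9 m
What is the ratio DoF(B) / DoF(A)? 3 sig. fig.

Setup A: H = 159²/(1.4×0.058) + 159 ≈ 311501.4 mm; DoF = Df − Dn = 29787.1 − 25026.4 ≈ 4760.7 mm.
Setup B: H = 100²/(1.6×0.06) + 100 ≈ 104266.7 mm; DoF = Df − Dn = 27696.3 − 18109.9 ≈ 9586.4 mm.
Ratio = 9586.4 / 4760.7 ≈ 2.01.

2.01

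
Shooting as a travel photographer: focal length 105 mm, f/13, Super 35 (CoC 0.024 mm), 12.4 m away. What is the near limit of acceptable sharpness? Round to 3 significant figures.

9.20 m

Hyperfocal distance H = f²/(N·c) + f = 105²/(13 × 0.024) + 105 = 11025/0.312 + 105 ≈ 35441.5 mm ≈ 35.44 m.
Near limit Dn = s·(H − f)/(H + s − 2f) = 12400 × (35441.5 − 105) / (35441.5 + 12400 − 2 × 105) = 12400 × 35336.5 / 47631.5 ≈ 9199.2 mm ≈ 9.20 m.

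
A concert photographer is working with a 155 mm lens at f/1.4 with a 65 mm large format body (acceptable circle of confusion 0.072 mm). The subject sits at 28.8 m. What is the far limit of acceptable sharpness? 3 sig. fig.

32.7 m

Hyperfocal distance H = f²/(N·c) + f = 155²/(1.4 × 0.072) + 155 = 24025/0.1008 + 155 ≈ 238498.3 mm ≈ 238.5 m.
Far limit Df = s·(H − f)/(H − s) = 28800 × (238498.3 − 155) / (238498.3 − 28800) = 28800 × 238343.3 / 209698.3 ≈ 32734 mm ≈ 32.7 m.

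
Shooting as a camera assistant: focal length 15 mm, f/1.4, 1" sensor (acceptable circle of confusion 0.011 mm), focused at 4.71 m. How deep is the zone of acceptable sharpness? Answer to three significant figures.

Hyperfocal distance H = f²/(N·c) + f = 15²/(1.4 × 0.011) + 15 = 225/0.0154 + 15 ≈ 14625.4 mm ≈ 14.63 m.
Near limit Dn = s·(H − f)/(H + s − 2f) = 4710 × (14625.4 − 15) / (14625.4 + 4710 − 2 × 15) = 4710 × 14610.4 / 19305.4 ≈ 3564.5 mm.
Far limit Df = s·(H − f)/(H − s) = 4710 × (14625.4 − 15) / (14625.4 − 4710) = 4710 × 14610.4 / 9915.4 ≈ 6940.2 mm.
Depth of field = Df − Dn = 6940.2 − 3564.5 ≈ 3375.7 mm ≈ 3.38 m.

3.38 m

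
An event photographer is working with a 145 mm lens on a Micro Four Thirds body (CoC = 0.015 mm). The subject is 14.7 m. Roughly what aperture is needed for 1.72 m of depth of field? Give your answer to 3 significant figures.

Write h = H − f = f²/(N·c). The thin-lens limits are Dn = s·h/(h + (s−f)) and Df = s·h/(h − (s−f)), so DoF = Df − Dn = 2·s·(s−f)·h / (h² − (s−f)²).
That is a quadratic in h: DoF·h² − 2·s·(s−f)·h − DoF·(s−f)² = 0 ⇒ h = (s−f)·(s + √(s² + DoF²)) / DoF = 14555 × (14700 + √(14700² + 1720²)) / 1720 = 14555 × (14700 + 14800.3) / 1720 ≈ 249638 mm.
Then N = f²/(c·h) = 145² / (0.015 × 249638) = 21025 / 3744.6 ≈ 5.61.

f/5.61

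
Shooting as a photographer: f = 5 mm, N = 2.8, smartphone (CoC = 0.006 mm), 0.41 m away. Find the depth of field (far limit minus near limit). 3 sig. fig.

241 mm

Hyperfocal distance H = f²/(N·c) + f = 5²/(2.8 × 0.006) + 5 = 25/0.0168 + 5 ≈ 1493.1 mm ≈ 1.493 m.
Near limit Dn = s·(H − f)/(H + s − 2f) = 410 × (1493.1 − 5) / (1493.1 + 410 − 2 × 5) = 410 × 1488.1 / 1893.1 ≈ 322.29 mm.
Far limit Df = s·(H − f)/(H − s) = 410 × (1493.1 − 5) / (1493.1 − 410) = 410 × 1488.1 / 1083.1 ≈ 563.31 mm.
Depth of field = Df − Dn = 563.31 − 322.29 ≈ 241.02 mm.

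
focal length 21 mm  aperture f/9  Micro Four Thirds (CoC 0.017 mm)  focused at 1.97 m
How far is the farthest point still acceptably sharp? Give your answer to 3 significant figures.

6.08 m

Hyperfocal distance H = f²/(N·c) + f = 21²/(9 × 0.017) + 21 = 441/0.153 + 21 ≈ 2903.4 mm ≈ 2.903 m.
Far limit Df = s·(H − f)/(H − s) = 1970 × (2903.4 − 21) / (2903.4 − 1970) = 1970 × 2882.4 / 933.4 ≈ 6083.7 mm ≈ 6.08 m.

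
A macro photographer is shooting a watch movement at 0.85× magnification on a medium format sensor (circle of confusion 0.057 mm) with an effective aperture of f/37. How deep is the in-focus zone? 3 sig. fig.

5.84 mm

At magnification m, DoF ≈ 2·N_eff·c/m² = 2 × 37 × 0.057 / 0.85² = 4.218 / 0.7225 ≈ 5.84 mm.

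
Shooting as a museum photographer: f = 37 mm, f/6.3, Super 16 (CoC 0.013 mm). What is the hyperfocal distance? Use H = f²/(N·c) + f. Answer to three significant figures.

16.8 m

Hyperfocal distance H = f²/(N·c) + f = 37²/(6.3 × 0.013) + 37 = 1369/0.0819 + 37 ≈ 16752.5 mm ≈ 16.8 m.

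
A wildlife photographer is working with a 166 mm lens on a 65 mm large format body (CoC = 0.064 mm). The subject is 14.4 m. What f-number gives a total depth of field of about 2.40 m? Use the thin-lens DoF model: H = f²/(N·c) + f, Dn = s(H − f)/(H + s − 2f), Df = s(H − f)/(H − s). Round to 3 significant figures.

f/2.50

Write h = H − f = f²/(N·c). The thin-lens limits are Dn = s·h/(h + (s−f)) and Df = s·h/(h − (s−f)), so DoF = Df − Dn = 2·s·(s−f)·h / (h² − (s−f)²).
That is a quadratic in h: DoF·h² − 2·s·(s−f)·h − DoF·(s−f)² = 0 ⇒ h = (s−f)·(s + √(s² + DoF²)) / DoF = 14234 × (14400 + √(14400² + 2400²)) / 2400 = 14234 × (14400 + 14598.6) / 2400 ≈ 171986 mm.
Then N = f²/(c·h) = 166² / (0.064 × 171986) = 27556 / 11007 ≈ 2.50.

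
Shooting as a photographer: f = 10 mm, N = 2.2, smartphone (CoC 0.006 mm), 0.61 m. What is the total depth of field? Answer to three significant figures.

Hyperfocal distance H = f²/(N·c) + f = 10²/(2.2 × 0.006) + 10 = 100/0.0132 + 10 ≈ 7585.8 mm ≈ 7.586 m.
Near limit Dn = s·(H − f)/(H + s − 2f) = 610 × (7585.8 − 10) / (7585.8 + 610 − 2 × 10) = 610 × 7575.8 / 8175.8 ≈ 565.234 mm.
Far limit Df = s·(H − f)/(H − s) = 610 × (7585.8 − 10) / (7585.8 − 610) = 610 × 7575.8 / 6975.8 ≈ 662.467 mm.
Depth of field = Df − Dn = 662.467 − 565.234 ≈ 97.233 mm.

97.2 mm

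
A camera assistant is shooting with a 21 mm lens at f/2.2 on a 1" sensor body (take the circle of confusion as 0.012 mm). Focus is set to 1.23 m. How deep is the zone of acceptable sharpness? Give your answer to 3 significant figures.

179 mm

Hyperfocal distance H = f²/(N·c) + f = 21²/(2.2 × 0.012) + 21 = 441/0.0264 + 21 ≈ 16725.5 mm ≈ 16.73 m.
Near limit Dn = s·(H − f)/(H + s − 2f) = 1230 × (16725.5 − 21) / (16725.5 + 1230 − 2 × 21) = 1230 × 16704.5 / 17913.5 ≈ 1146.99 mm.
Far limit Df = s·(H − f)/(H − s) = 1230 × (16725.5 − 21) / (16725.5 − 1230) = 1230 × 16704.5 / 15495.5 ≈ 1325.97 mm.
Depth of field = Df − Dn = 1325.97 − 1146.99 ≈ 178.98 mm.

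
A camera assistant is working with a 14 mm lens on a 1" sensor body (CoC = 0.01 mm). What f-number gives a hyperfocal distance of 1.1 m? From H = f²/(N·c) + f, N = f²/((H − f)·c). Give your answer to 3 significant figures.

Rearrange H = f²/(N·c) + f for N: N = f² / ((H − f)·c).
N = 14² / ((1100 − 14) × 0.01) = 196 / 10.86 ≈ 18.

f/18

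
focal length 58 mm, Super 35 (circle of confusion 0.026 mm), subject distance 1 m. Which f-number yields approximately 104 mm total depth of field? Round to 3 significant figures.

Write h = H − f = f²/(N·c). The thin-lens limits are Dn = s·h/(h + (s−f)) and Df = s·h/(h − (s−f)), so DoF = Df − Dn = 2·s·(s−f)·h / (h² − (s−f)²).
That is a quadratic in h: DoF·h² − 2·s·(s−f)·h − DoF·(s−f)² = 0 ⇒ h = (s−f)·(s + √(s² + DoF²)) / DoF = 942 × (1000 + √(1000² + 104²)) / 104 = 942 × (1000 + 1005.39) / 104 ≈ 18164 mm.
Then N = f²/(c·h) = 58² / (0.026 × 18164) = 3364 / 472.27 ≈ 7.12.

f/7.12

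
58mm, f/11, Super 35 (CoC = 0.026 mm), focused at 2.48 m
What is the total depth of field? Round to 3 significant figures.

Hyperfocal distance H = f²/(N·c) + f = 58²/(11 × 0.026) + 58 = 3364/0.286 + 58 ≈ 11820.2 mm ≈ 11.82 m.
Near limit Dn = s·(H − f)/(H + s − 2f) = 2480 × (11820.2 − 58) / (11820.2 + 2480 − 2 × 58) = 2480 × 11762.2 / 14184.2 ≈ 2056.5 mm.
Far limit Df = s·(H − f)/(H − s) = 2480 × (11820.2 − 58) / (11820.2 − 2480) = 2480 × 11762.2 / 9340.2 ≈ 3123.1 mm.
Depth of field = Df − Dn = 3123.1 − 2056.5 ≈ 1066.6 mm ≈ 1.07 m.

1.07 m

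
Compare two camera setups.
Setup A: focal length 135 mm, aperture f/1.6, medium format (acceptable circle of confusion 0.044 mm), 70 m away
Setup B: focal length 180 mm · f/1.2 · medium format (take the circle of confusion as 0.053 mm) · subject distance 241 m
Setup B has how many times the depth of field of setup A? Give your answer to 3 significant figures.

7.20

Setup A: H = 135²/(1.6×0.044) + 135 ≈ 259012.8 mm; DoF = Df − Dn = 95874 − 55123 ≈ 40751 mm.
Setup B: H = 180²/(1.2×0.053) + 180 ≈ 509614.0 mm; DoF = Df − Dn = 457063 − 163643 ≈ 293420 mm.
Ratio = 293420 / 40751 ≈ 7.20.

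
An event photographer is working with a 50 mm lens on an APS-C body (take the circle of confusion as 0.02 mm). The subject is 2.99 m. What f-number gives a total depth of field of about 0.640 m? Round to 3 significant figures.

Write h = H − f = f²/(N·c). The thin-lens limits are Dn = s·h/(h + (s−f)) and Df = s·h/(h − (s−f)), so DoF = Df − Dn = 2·s·(s−f)·h / (h² − (s−f)²).
That is a quadratic in h: DoF·h² − 2·s·(s−f)·h − DoF·(s−f)² = 0 ⇒ h = (s−f)·(s + √(s² + DoF²)) / DoF = 2940 × (2990 + √(2990² + 640²)) / 640 = 2940 × (2990 + 3057.73) / 640 ≈ 27782 mm.
Then N = f²/(c·h) = 50² / (0.02 × 27782) = 2500 / 555.64 ≈ 4.50.

f/4.50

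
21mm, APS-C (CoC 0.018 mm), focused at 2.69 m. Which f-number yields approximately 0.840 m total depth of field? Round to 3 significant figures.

Write h = H − f = f²/(N·c). The thin-lens limits are Dn = s·h/(h + (s−f)) and Df = s·h/(h − (s−f)), so DoF = Df − Dn = 2·s·(s−f)·h / (h² − (s−f)²).
That is a quadratic in h: DoF·h² − 2·s·(s−f)·h − DoF·(s−f)² = 0 ⇒ h = (s−f)·(s + √(s² + DoF²)) / DoF = 2669 × (2690 + √(2690² + 840²)) / 840 = 2669 × (2690 + 2818.10) / 840 ≈ 17501 mm.
Then N = f²/(c·h) = 21² / (0.018 × 17501) = 441 / 315.02 ≈ 1.40.

f/1.40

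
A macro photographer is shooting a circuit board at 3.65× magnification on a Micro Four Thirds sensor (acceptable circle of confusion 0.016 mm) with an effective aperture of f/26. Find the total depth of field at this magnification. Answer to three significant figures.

At magnification m, DoF ≈ 2·N_eff·c/m² = 2 × 26 × 0.016 / 3.65² = 0.832 / 13.32 ≈ 0.0625 mm.

0.0625 mm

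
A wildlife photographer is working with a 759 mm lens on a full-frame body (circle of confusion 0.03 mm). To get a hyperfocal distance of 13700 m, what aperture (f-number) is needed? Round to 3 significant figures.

f/1.40

Rearrange H = f²/(N·c) + f for N: N = f² / ((H − f)·c).
N = 759² / ((13700000 − 759) × 0.03) = 576081 / 410977 ≈ 1.40.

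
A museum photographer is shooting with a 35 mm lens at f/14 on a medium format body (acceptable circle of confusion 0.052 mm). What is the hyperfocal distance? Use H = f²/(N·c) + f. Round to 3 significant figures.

1.72 m

Hyperfocal distance H = f²/(N·c) + f = 35²/(14 × 0.052) + 35 = 1225/0.728 + 35 ≈ 1717.7 mm ≈ 1.72 m.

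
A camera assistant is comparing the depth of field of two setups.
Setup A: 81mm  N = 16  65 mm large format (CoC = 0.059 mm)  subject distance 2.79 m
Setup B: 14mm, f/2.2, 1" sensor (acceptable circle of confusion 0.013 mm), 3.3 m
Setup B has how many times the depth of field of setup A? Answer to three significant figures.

1.60

Setup A: H = 81²/(16×0.059) + 81 ≈ 7031.2 mm; DoF = Df − Dn = 4572.1 − 2007.5 ≈ 2564.6 mm.
Setup B: H = 14²/(2.2×0.013) + 14 ≈ 6867.1 mm; DoF = Df − Dn = 6339.9 − 2230.5 ≈ 4109.4 mm.
Ratio = 4109.4 / 2564.6 ≈ 1.60.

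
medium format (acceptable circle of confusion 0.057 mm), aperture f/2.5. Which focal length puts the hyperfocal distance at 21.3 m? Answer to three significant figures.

55.0 mm

From H = f²/(N·c) + f, with f ≪ H: f ≈ √(H·N·c) = √(21300 × 2.5 × 0.057) = √3035.3 ≈ 55.09 mm.
Exact: f² + N·c·f − N·c·H = 0 ⇒ f = (−N·c + √((N·c)² + 4·N·c·H))/2 = (−0.1425 + √12141)/2 ≈ 55.022 mm ≈ 55.0 mm.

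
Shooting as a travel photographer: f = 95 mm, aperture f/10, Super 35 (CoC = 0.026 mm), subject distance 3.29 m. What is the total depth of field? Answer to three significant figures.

Hyperfocal distance H = f²/(N·c) + f = 95²/(10 × 0.026) + 95 = 9025/0.26 + 95 ≈ 34806.5 mm ≈ 34.81 m.
Near limit Dn = s·(H − f)/(H + s − 2f) = 3290 × (34806.5 − 95) / (34806.5 + 3290 − 2 × 95) = 3290 × 34711.5 / 37906.5 ≈ 3012.70 mm.
Far limit Df = s·(H − f)/(H − s) = 3290 × (34806.5 − 95) / (34806.5 − 3290) = 3290 × 34711.5 / 31516.5 ≈ 3623.52 mm.
Depth of field = Df − Dn = 3623.52 − 3012.70 ≈ 610.82 mm ≈ 0.611 m.

0.611 m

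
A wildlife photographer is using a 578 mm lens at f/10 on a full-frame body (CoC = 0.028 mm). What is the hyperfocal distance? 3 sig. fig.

Hyperfocal distance H = f²/(N·c) + f = 578²/(10 × 0.028) + 578 = 334084/0.28 + 578 ≈ 1193735.1 mm ≈ 1190 m.

1190 m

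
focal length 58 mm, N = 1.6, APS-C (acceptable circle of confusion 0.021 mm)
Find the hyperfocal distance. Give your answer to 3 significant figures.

100 m

Hyperfocal distance H = f²/(N·c) + f = 58²/(1.6 × 0.021) + 58 = 3364/0.0336 + 58 ≈ 100177.0 mm ≈ 100 m.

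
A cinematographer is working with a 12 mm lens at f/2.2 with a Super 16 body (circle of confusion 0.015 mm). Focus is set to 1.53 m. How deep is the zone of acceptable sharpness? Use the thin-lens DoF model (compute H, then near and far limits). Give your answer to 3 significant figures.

Hyperfocal distance H = f²/(N·c) + f = 12²/(2.2 × 0.015) + 12 = 144/0.033 + 12 ≈ 4375.6 mm ≈ 4.376 m.
Near limit Dn = s·(H − f)/(H + s − 2f) = 1530 × (4375.6 − 12) / (4375.6 + 1530 − 2 × 12) = 1530 × 4363.6 / 5881.6 ≈ 1135.1 mm.
Far limit Df = s·(H − f)/(H − s) = 1530 × (4375.6 − 12) / (4375.6 − 1530) = 1530 × 4363.6 / 2845.6 ≈ 2346.2 mm.
Depth of field = Df − Dn = 2346.2 − 1135.1 ≈ 1211.1 mm ≈ 1.21 m.

1.21 m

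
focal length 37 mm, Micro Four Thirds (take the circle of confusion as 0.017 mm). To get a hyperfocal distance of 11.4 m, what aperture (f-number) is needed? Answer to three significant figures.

f/7.09

Rearrange H = f²/(N·c) + f for N: N = f² / ((H − f)·c).
N = 37² / ((11400 − 37) × 0.017) = 1369 / 193.2 ≈ 7.09.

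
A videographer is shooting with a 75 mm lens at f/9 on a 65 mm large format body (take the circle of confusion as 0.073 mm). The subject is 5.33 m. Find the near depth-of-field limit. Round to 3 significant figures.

3.30 m

Hyperfocal distance H = f²/(N·c) + f = 75²/(9 × 0.073) + 75 = 5625/0.657 + 75 ≈ 8636.6 mm ≈ 8.637 m.
Near limit Dn = s·(H − f)/(H + s − 2f) = 5330 × (8636.6 − 75) / (8636.6 + 5330 − 2 × 75) = 5330 × 8561.6 / 13816.6 ≈ 3302.8 mm ≈ 3.30 m.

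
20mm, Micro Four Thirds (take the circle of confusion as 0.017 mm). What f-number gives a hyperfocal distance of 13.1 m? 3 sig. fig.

f/1.80

Rearrange H = f²/(N·c) + f for N: N = f² / ((H − f)·c).
N = 20² / ((13100 − 20) × 0.017) = 400 / 222.4 ≈ 1.80.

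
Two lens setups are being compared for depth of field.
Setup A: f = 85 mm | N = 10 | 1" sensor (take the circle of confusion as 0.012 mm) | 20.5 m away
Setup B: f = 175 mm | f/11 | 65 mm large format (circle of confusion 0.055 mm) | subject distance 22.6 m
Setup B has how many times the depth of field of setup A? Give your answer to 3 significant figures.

1.59

Setup A: H = 85²/(10×0.012) + 85 ≈ 60293.3 mm; DoF = Df − Dn = 31017 − 15309 ≈ 15708 mm.
Setup B: H = 175²/(11×0.055) + 175 ≈ 50794.8 mm; DoF = Df − Dn = 40575 − 15662 ≈ 24913 mm.
Ratio = 24913 / 15708 ≈ 1.59.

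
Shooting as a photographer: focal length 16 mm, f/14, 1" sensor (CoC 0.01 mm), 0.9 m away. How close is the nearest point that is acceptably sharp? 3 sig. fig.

Hyperfocal distance H = f²/(N·c) + f = 16²/(14 × 0.01) + 16 = 256/0.14 + 16 ≈ 1844.6 mm ≈ 1.845 m.
Near limit Dn = s·(H − f)/(H + s − 2f) = 900 × (1844.6 − 16) / (1844.6 + 900 − 2 × 16) = 900 × 1828.6 / 2712.6 ≈ 606.70 mm ≈ 0.607 m.

0.607 m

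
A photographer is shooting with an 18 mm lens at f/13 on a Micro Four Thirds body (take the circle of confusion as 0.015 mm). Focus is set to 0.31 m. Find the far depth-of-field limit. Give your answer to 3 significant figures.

Hyperfocal distance H = f²/(N·c) + f = 18²/(13 × 0.015) + 18 = 324/0.195 + 18 ≈ 1679.5 mm ≈ 1.680 m.
Far limit Df = s·(H − f)/(H − s) = 310 × (1679.5 − 18) / (1679.5 − 310) = 310 × 1661.5 / 1369.5 ≈ 376.10 mm.

376 mm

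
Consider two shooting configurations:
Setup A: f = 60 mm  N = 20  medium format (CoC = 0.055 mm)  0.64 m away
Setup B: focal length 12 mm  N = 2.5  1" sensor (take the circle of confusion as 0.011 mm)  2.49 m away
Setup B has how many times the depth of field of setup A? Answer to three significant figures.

Setup A: H = 60²/(20×0.055) + 60 ≈ 3332.7 mm; DoF = Df − Dn = 777.85 − 543.65 ≈ 234.20 mm.
Setup B: H = 12²/(2.5×0.011) + 12 ≈ 5248.4 mm; DoF = Df − Dn = 4726.9 − 1690.2 ≈ 3036.7 mm.
Ratio = 3036.7 / 234.20 ≈ 13.0.

13.0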